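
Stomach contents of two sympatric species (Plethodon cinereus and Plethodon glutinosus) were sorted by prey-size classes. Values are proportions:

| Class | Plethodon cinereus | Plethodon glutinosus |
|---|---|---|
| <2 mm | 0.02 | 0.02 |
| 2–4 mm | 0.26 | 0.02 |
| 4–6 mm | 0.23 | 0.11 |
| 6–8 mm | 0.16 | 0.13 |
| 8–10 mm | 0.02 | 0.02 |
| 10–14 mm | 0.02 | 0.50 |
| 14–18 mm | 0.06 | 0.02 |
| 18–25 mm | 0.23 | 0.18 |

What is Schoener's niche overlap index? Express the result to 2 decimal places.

Σ|p₁ᵢ − p₂ᵢ| = 0.00 + 0.24 + 0.12 + 0.03 + 0.00 + 0.48 + 0.04 + 0.05 = 0.96
D = 1 − ½ × 0.96 = 1 − 0.480 = 0.5200

0.52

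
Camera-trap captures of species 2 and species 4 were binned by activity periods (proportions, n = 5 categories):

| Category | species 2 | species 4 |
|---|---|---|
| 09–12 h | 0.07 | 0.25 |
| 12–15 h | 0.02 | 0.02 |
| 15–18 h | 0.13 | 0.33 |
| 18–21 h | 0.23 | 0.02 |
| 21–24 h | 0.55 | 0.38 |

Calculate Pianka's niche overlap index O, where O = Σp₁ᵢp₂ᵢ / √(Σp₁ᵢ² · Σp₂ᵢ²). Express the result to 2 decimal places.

Σ p₁ᵢp₂ᵢ = 0.0175 + 0.0004 + 0.0429 + 0.0046 + 0.2090 = 0.2744
Σp_1ᵢ² = 0.07² + 0.02² + 0.13² + 0.23² + 0.55² = 0.0049 + 0.0004 + 0.0169 + 0.0529 + 0.3025 = 0.3776
Σp_2ᵢ² = 0.25² + 0.02² + 0.33² + 0.02² + 0.38² = 0.0625 + 0.0004 + 0.1089 + 0.0004 + 0.1444 = 0.3166
O = 0.2744 / √(0.3776 × 0.3166) = 0.2744 / 0.34576 = 0.7936

0.79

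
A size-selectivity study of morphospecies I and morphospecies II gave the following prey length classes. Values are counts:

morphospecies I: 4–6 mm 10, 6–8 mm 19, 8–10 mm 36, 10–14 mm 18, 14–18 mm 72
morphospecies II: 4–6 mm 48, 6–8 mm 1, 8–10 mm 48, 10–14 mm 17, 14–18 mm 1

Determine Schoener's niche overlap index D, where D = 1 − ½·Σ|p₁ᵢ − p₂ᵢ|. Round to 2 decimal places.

Proportions for morphospecies I (n=155): 10/155=0.0645, 19/155=0.1226, 36/155=0.2323, 18/155=0.1161, 72/155=0.4645
Proportions for morphospecies II (n=115): 48/115=0.4174, 1/115=0.0087, 48/115=0.4174, 17/115=0.1478, 1/115=0.0087
Σ|p₁ᵢ − p₂ᵢ| = 0.3529 + 0.1139 + 0.1851 + 0.0317 + 0.4558 = 1.1394
D = 1 − ½ × 1.1394 = 1 − 0.56970 = 0.43030

0.43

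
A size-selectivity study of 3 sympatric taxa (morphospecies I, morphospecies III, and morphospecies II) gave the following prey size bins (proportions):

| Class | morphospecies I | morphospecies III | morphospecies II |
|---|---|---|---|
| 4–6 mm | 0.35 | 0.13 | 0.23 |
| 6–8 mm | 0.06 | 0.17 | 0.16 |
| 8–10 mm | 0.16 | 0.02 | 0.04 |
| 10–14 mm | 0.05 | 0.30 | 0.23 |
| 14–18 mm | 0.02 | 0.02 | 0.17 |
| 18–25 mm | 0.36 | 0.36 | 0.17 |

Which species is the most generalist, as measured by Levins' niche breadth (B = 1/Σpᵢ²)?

Σp_Iᵢ² = 0.35² + 0.06² + 0.16² + 0.05² + 0.02² + 0.36² = 0.1225 + 0.0036 + 0.0256 + 0.0025 + 0.0004 + 0.1296 = 0.2842
B_I = 1 / 0.2842 = 3.5186
Σp_IIIᵢ² = 0.13² + 0.17² + 0.02² + 0.30² + 0.02² + 0.36² = 0.0169 + 0.0289 + 0.0004 + 0.0900 + 0.0004 + 0.1296 = 0.2662
B_III = 1 / 0.2662 = 3.7566
Σp_IIᵢ² = 0.23² + 0.16² + 0.04² + 0.23² + 0.17² + 0.17² = 0.0529 + 0.0256 + 0.0016 + 0.0529 + 0.0289 + 0.0289 = 0.1908
B_II = 1 / 0.1908 = 5.2411
Highest B → broadest niche (most generalist): morphospecies II (B = 5.24).

morphospecies II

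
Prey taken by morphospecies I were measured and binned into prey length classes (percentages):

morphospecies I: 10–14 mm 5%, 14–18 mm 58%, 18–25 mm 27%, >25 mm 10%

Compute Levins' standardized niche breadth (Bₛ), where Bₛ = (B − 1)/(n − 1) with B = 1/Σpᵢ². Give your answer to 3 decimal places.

Convert percentages to proportions (divide by 100).
Σpᵢ² = 0.05² + 0.58² + 0.27² + 0.10² = 0.0025 + 0.3364 + 0.0729 + 0.0100 = 0.4218
B = 1 / 0.4218 = 2.37079
Bₛ = (B − 1)/(n − 1) = (2.37079 − 1)/(4 − 1) = 1.37079/3 = 0.45693

0.457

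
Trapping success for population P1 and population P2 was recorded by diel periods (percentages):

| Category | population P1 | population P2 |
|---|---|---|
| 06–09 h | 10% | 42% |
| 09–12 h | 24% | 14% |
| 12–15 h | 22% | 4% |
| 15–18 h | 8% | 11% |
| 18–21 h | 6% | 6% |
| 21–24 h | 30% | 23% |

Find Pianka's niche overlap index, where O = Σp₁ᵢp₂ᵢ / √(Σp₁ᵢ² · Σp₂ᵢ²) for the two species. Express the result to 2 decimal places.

0.69

Convert percentages to proportions (divide by 100).
Σ p₁ᵢp₂ᵢ = 0.0420 + 0.0336 + 0.0088 + 0.0088 + 0.0036 + 0.0690 = 0.1658
Σp_1ᵢ² = 0.10² + 0.24² + 0.22² + 0.08² + 0.06² + 0.30² = 0.0100 + 0.0576 + 0.0484 + 0.0064 + 0.0036 + 0.0900 = 0.2160
Σp_2ᵢ² = 0.42² + 0.14² + 0.04² + 0.11² + 0.06² + 0.23² = 0.1764 + 0.0196 + 0.0016 + 0.0121 + 0.0036 + 0.0529 = 0.2662
O = 0.1658 / √(0.2160 × 0.2662) = 0.1658 / 0.23979 = 0.6914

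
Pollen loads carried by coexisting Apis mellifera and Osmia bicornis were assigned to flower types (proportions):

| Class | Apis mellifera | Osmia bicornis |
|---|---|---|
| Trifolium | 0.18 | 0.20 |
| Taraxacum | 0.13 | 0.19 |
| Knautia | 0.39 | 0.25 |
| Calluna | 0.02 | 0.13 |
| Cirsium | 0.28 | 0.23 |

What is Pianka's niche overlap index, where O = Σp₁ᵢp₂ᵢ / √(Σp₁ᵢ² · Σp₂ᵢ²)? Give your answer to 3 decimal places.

0.932

Σ p₁ᵢp₂ᵢ = 0.0360 + 0.0247 + 0.0975 + 0.0026 + 0.0644 = 0.2252
Σp_1ᵢ² = 0.18² + 0.13² + 0.39² + 0.02² + 0.28² = 0.0324 + 0.0169 + 0.1521 + 0.0004 + 0.0784 = 0.2802
Σp_2ᵢ² = 0.20² + 0.19² + 0.25² + 0.13² + 0.23² = 0.0400 + 0.0361 + 0.0625 + 0.0169 + 0.0529 = 0.2084
O = 0.2252 / √(0.2802 × 0.2084) = 0.2252 / 0.241648 = 0.93193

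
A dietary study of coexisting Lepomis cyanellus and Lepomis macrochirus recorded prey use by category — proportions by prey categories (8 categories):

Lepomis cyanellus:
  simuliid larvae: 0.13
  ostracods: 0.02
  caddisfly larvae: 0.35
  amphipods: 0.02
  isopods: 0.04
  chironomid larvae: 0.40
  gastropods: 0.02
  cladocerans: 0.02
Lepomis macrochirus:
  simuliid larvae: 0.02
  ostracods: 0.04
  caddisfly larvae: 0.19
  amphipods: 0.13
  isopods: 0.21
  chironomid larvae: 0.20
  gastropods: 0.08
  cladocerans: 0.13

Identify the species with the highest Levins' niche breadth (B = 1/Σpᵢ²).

Lepomis macrochirus

Σp_cyanᵢ² = 0.13² + 0.02² + 0.35² + 0.02² + 0.04² + 0.40² + 0.02² + 0.02² = 0.0169 + 0.0004 + 0.1225 + 0.0004 + 0.0016 + 0.1600 + 0.0004 + 0.0004 = 0.3026
B_cyan = 1 / 0.3026 = 3.3047
Σp_macrᵢ² = 0.02² + 0.04² + 0.19² + 0.13² + 0.21² + 0.20² + 0.08² + 0.13² = 0.0004 + 0.0016 + 0.0361 + 0.0169 + 0.0441 + 0.0400 + 0.0064 + 0.0169 = 0.1624
B_macr = 1 / 0.1624 = 6.1576
Highest B → broadest niche (most generalist): Lepomis macrochirus (B = 6.16).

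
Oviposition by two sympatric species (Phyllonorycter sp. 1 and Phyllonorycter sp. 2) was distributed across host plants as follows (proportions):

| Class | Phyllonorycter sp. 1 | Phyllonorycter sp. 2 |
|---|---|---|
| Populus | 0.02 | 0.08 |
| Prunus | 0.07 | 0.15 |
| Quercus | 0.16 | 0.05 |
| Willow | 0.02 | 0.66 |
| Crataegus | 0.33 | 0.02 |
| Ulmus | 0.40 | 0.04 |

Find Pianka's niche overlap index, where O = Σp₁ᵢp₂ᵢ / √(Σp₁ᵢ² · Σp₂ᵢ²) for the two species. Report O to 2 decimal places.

0.15

Σ p₁ᵢp₂ᵢ = 0.0016 + 0.0105 + 0.0080 + 0.0132 + 0.0066 + 0.0160 = 0.0559
Σp_1ᵢ² = 0.02² + 0.07² + 0.16² + 0.02² + 0.33² + 0.40² = 0.0004 + 0.0049 + 0.0256 + 0.0004 + 0.1089 + 0.1600 = 0.3002
Σp_2ᵢ² = 0.08² + 0.15² + 0.05² + 0.66² + 0.02² + 0.04² = 0.0064 + 0.0225 + 0.0025 + 0.4356 + 0.0004 + 0.0016 = 0.4690
O = 0.0559 / √(0.3002 × 0.4690) = 0.0559 / 0.37522 = 0.1490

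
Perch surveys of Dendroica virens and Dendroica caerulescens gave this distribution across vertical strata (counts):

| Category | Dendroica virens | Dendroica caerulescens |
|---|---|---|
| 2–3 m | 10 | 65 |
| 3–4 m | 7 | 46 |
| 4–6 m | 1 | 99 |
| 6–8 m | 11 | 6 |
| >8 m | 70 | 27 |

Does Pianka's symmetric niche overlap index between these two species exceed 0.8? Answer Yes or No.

No

Proportions for Dendroica virens (n=99): 10/99=0.1010, 7/99=0.0707, 1/99=0.0101, 11/99=0.1111, 70/99=0.7071
Proportions for Dendroica caerulescens (n=243): 65/243=0.2675, 46/243=0.1893, 99/243=0.4074, 6/243=0.0247, 27/243=0.1111
Σ p₁ᵢp₂ᵢ = 0.027018 + 0.013384 + 0.004115 + 0.002744 + 0.078559 = 0.125820
Σp_1ᵢ² = 0.1010² + 0.0707² + 0.0101² + 0.1111² + 0.7071² = 0.010201 + 0.004998 + 0.000102 + 0.012343 + 0.499990 = 0.527634
Σp_2ᵢ² = 0.2675² + 0.1893² + 0.4074² + 0.0247² + 0.1111² = 0.071556 + 0.035834 + 0.165975 + 0.000610 + 0.012343 = 0.286318
O = 0.125820 / √(0.527634 × 0.286318) = 0.125820 / 0.3886787 = 0.3237
O = 0.3237 < 0.8 → No.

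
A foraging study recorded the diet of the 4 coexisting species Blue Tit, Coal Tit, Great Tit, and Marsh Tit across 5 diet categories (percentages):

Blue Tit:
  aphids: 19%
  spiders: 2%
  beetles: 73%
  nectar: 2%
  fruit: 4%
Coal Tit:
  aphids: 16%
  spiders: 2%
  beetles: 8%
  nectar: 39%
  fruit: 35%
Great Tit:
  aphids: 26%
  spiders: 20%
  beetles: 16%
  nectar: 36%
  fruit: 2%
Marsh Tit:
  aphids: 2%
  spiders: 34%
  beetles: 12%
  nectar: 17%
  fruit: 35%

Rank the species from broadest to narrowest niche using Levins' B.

Convert percentages to proportions (divide by 100).
Σp_Blueᵢ² = 0.19² + 0.02² + 0.73² + 0.02² + 0.04² = 0.0361 + 0.0004 + 0.5329 + 0.0004 + 0.0016 = 0.5714
B_Blue = 1 / 0.5714 = 1.7501
Σp_Coalᵢ² = 0.16² + 0.02² + 0.08² + 0.39² + 0.35² = 0.0256 + 0.0004 + 0.0064 + 0.1521 + 0.1225 = 0.3070
B_Coal = 1 / 0.3070 = 3.2573
Σp_Greaᵢ² = 0.26² + 0.20² + 0.16² + 0.36² + 0.02² = 0.0676 + 0.0400 + 0.0256 + 0.1296 + 0.0004 = 0.2632
B_Grea = 1 / 0.2632 = 3.7994
Σp_Marsᵢ² = 0.02² + 0.34² + 0.12² + 0.17² + 0.35² = 0.0004 + 0.1156 + 0.0144 + 0.0289 + 0.1225 = 0.2818
B_Mars = 1 / 0.2818 = 3.5486
Ranking by B (broadest → narrowest): Great Tit (3.80) > Marsh Tit (3.55) > Coal Tit (3.26) > Blue Tit (1.75)

Great Tit > Marsh Tit > Coal Tit > Blue Tit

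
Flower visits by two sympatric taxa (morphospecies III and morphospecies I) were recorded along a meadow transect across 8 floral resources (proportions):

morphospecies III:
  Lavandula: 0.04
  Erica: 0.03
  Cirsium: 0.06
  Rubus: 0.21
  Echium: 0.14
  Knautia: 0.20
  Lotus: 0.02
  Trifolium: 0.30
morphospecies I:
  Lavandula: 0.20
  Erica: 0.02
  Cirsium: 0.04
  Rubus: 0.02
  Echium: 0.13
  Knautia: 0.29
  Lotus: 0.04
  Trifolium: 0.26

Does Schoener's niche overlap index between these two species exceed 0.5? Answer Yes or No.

Yes

Σ|p₁ᵢ − p₂ᵢ| = 0.16 + 0.01 + 0.02 + 0.19 + 0.01 + 0.09 + 0.02 + 0.04 = 0.54
D = 1 − ½ × 0.54 = 1 − 0.270 = 0.7300
D = 0.7300 > 0.5 → Yes.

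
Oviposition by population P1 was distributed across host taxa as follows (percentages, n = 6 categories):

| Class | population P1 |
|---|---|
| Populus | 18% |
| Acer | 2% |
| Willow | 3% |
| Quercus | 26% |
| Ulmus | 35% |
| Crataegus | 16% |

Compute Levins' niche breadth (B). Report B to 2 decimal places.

Convert percentages to proportions (divide by 100).
Σpᵢ² = 0.18² + 0.02² + 0.03² + 0.26² + 0.35² + 0.16² = 0.0324 + 0.0004 + 0.0009 + 0.0676 + 0.1225 + 0.0256 = 0.2494
B = 1 / 0.2494 = 4.0096

4.01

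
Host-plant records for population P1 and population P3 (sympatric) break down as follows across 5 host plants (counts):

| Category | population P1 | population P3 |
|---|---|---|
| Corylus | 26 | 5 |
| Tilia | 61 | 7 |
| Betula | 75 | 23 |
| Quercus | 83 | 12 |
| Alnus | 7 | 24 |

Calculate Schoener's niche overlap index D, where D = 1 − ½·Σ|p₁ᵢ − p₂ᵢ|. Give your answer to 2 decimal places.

Proportions for population P1 (n=252): 26/252=0.1032, 61/252=0.2421, 75/252=0.2976, 83/252=0.3294, 7/252=0.0278
Proportions for population P3 (n=71): 5/71=0.0704, 7/71=0.0986, 23/71=0.3239, 12/71=0.1690, 24/71=0.3380
Σ|p₁ᵢ − p₂ᵢ| = 0.0328 + 0.1435 + 0.0263 + 0.1604 + 0.3102 = 0.6732
D = 1 − ½ × 0.6732 = 1 − 0.33660 = 0.66340

0.66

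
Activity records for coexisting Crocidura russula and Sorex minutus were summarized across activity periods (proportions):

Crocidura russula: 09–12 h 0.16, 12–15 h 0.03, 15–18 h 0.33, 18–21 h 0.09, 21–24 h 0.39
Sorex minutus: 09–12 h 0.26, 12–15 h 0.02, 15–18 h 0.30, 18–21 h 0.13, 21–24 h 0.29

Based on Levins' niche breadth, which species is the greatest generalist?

Σp_russᵢ² = 0.16² + 0.03² + 0.33² + 0.09² + 0.39² = 0.0256 + 0.0009 + 0.1089 + 0.0081 + 0.1521 = 0.2956
B_russ = 1 / 0.2956 = 3.3829
Σp_minuᵢ² = 0.26² + 0.02² + 0.30² + 0.13² + 0.29² = 0.0676 + 0.0004 + 0.0900 + 0.0169 + 0.0841 = 0.2590
B_minu = 1 / 0.2590 = 3.8610
Highest B → broadest niche (most generalist): Sorex minutus (B = 3.86).

Sorex minutus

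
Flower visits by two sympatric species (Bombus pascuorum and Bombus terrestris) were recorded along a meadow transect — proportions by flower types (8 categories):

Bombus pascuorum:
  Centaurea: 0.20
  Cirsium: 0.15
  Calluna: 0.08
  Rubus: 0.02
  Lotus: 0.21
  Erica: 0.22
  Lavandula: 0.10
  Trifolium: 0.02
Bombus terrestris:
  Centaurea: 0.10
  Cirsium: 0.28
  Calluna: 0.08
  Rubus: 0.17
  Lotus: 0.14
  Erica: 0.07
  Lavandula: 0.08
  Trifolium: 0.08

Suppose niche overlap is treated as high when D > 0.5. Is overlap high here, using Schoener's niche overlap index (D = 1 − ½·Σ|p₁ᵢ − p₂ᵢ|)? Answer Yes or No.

Yes

Σ|p₁ᵢ − p₂ᵢ| = 0.10 + 0.13 + 0.00 + 0.15 + 0.07 + 0.15 + 0.02 + 0.06 = 0.68
D = 1 − ½ × 0.68 = 1 − 0.340 = 0.6600
D = 0.6600 > 0.5 → Yes.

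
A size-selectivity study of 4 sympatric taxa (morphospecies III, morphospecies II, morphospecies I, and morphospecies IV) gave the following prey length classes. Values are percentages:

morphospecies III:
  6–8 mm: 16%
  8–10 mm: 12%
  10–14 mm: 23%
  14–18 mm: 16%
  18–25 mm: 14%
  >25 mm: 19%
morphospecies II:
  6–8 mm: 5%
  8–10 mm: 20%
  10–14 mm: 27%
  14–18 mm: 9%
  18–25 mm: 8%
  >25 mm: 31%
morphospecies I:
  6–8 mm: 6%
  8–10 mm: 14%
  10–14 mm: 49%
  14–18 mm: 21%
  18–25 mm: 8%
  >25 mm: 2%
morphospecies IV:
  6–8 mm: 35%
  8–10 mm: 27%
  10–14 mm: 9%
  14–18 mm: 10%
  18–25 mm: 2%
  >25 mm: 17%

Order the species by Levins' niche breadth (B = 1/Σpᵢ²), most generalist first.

morphospecies III > morphospecies II > morphospecies IV > morphospecies I

Convert percentages to proportions (divide by 100).
Σp_IIIᵢ² = 0.16² + 0.12² + 0.23² + 0.16² + 0.14² + 0.19² = 0.0256 + 0.0144 + 0.0529 + 0.0256 + 0.0196 + 0.0361 = 0.1742
B_III = 1 / 0.1742 = 5.7405
Σp_IIᵢ² = 0.05² + 0.20² + 0.27² + 0.09² + 0.08² + 0.31² = 0.0025 + 0.0400 + 0.0729 + 0.0081 + 0.0064 + 0.0961 = 0.2260
B_II = 1 / 0.2260 = 4.4248
Σp_Iᵢ² = 0.06² + 0.14² + 0.49² + 0.21² + 0.08² + 0.02² = 0.0036 + 0.0196 + 0.2401 + 0.0441 + 0.0064 + 0.0004 = 0.3142
B_I = 1 / 0.3142 = 3.1827
Σp_IVᵢ² = 0.35² + 0.27² + 0.09² + 0.10² + 0.02² + 0.17² = 0.1225 + 0.0729 + 0.0081 + 0.0100 + 0.0004 + 0.0289 = 0.2428
B_IV = 1 / 0.2428 = 4.1186
Ranking by B (broadest → narrowest): morphospecies III (5.74) > morphospecies II (4.42) > morphospecies IV (4.12) > morphospecies I (3.18)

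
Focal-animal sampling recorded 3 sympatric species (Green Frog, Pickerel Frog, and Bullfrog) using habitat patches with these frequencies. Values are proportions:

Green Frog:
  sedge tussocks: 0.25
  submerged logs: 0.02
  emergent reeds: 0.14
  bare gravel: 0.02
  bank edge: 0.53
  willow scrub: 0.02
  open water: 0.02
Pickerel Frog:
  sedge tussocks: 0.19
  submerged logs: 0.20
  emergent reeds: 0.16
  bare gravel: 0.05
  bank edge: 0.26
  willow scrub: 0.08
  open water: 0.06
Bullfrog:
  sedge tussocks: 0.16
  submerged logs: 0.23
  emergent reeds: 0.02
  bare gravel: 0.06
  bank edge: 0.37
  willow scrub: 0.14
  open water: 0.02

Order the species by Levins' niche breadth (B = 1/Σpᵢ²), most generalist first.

Σp_Greeᵢ² = 0.25² + 0.02² + 0.14² + 0.02² + 0.53² + 0.02² + 0.02² = 0.0625 + 0.0004 + 0.0196 + 0.0004 + 0.2809 + 0.0004 + 0.0004 = 0.3646
B_Gree = 1 / 0.3646 = 2.7427
Σp_Pickᵢ² = 0.19² + 0.20² + 0.16² + 0.05² + 0.26² + 0.08² + 0.06² = 0.0361 + 0.0400 + 0.0256 + 0.0025 + 0.0676 + 0.0064 + 0.0036 = 0.1818
B_Pick = 1 / 0.1818 = 5.5006
Σp_Bullᵢ² = 0.16² + 0.23² + 0.02² + 0.06² + 0.37² + 0.14² + 0.02² = 0.0256 + 0.0529 + 0.0004 + 0.0036 + 0.1369 + 0.0196 + 0.0004 = 0.2394
B_Bull = 1 / 0.2394 = 4.1771
Ranking by B (broadest → narrowest): Pickerel Frog (5.50) > Bullfrog (4.18) > Green Frog (2.74)

Pickerel Frog > Bullfrog > Green Frog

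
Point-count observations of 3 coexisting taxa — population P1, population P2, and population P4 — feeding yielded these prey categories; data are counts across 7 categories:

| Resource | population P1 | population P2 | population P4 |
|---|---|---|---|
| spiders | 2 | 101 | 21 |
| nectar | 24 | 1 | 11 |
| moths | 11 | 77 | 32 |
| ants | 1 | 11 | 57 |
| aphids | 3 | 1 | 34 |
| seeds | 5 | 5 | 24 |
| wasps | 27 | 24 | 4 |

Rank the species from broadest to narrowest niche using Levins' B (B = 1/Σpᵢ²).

Proportions for population P1 (n=73): 2/73=0.0274, 24/73=0.3288, 11/73=0.1507, 1/73=0.0137, 3/73=0.0411, 5/73=0.0685, 27/73=0.3699
Proportions for population P2 (n=220): 101/220=0.4591, 1/220=0.0045, 77/220=0.3500, 11/220=0.0500, 1/220=0.0045, 5/220=0.0227, 24/220=0.1091
Proportions for population P4 (n=183): 21/183=0.1148, 11/183=0.0601, 32/183=0.1749, 57/183=0.3115, 34/183=0.1858, 24/183=0.1311, 4/183=0.0219
Σp_P1ᵢ² = 0.0274² + 0.3288² + 0.1507² + 0.0137² + 0.0411² + 0.0685² + 0.3699² = 0.000751 + 0.108109 + 0.022710 + 0.000188 + 0.001689 + 0.004692 + 0.136826 = 0.274965
B_P1 = 1 / 0.274965 = 3.6368
Σp_P2ᵢ² = 0.4591² + 0.0045² + 0.3500² + 0.0500² + 0.0045² + 0.0227² + 0.1091² = 0.210773 + 0.000020 + 0.122500 + 0.002500 + 0.000020 + 0.000515 + 0.011903 = 0.348231
B_P2 = 1 / 0.348231 = 2.8717
Σp_P4ᵢ² = 0.1148² + 0.0601² + 0.1749² + 0.3115² + 0.1858² + 0.1311² + 0.0219² = 0.013179 + 0.003612 + 0.030590 + 0.097032 + 0.034522 + 0.017187 + 0.000480 = 0.196602
B_P4 = 1 / 0.196602 = 5.0864
Ranking by B (broadest → narrowest): population P4 (5.09) > population P1 (3.64) > population P2 (2.87)

population P4 > population P1 > population P2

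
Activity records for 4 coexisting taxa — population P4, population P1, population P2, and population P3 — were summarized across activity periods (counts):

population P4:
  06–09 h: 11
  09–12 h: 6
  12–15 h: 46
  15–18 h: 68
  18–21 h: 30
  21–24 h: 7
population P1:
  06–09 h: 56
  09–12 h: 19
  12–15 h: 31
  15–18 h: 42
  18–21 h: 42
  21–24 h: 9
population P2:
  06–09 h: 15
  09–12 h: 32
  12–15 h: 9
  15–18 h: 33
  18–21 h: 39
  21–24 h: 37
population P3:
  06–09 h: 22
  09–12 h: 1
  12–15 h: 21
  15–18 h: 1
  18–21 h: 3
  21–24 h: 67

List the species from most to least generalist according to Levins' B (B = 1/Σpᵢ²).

population P2 > population P1 > population P4 > population P3

Proportions for population P4 (n=168): 11/168=0.0655, 6/168=0.0357, 46/168=0.2738, 68/168=0.4048, 30/168=0.1786, 7/168=0.0417
Proportions for population P1 (n=199): 56/199=0.2814, 19/199=0.0955, 31/199=0.1558, 42/199=0.2111, 42/199=0.2111, 9/199=0.0452
Proportions for population P2 (n=165): 15/165=0.0909, 32/165=0.1939, 9/165=0.0545, 33/165=0.2000, 39/165=0.2364, 37/165=0.2242
Proportions for population P3 (n=115): 22/115=0.1913, 1/115=0.0087, 21/115=0.1826, 1/115=0.0087, 3/115=0.0261, 67/115=0.5826
Σp_P4ᵢ² = 0.0655² + 0.0357² + 0.2738² + 0.4048² + 0.1786² + 0.0417² = 0.004290 + 0.001274 + 0.074966 + 0.163863 + 0.031898 + 0.001739 = 0.278030
B_P4 = 1 / 0.278030 = 3.5967
Σp_P1ᵢ² = 0.2814² + 0.0955² + 0.1558² + 0.2111² + 0.2111² + 0.0452² = 0.079186 + 0.009120 + 0.024274 + 0.044563 + 0.044563 + 0.002043 = 0.203749
B_P1 = 1 / 0.203749 = 4.9080
Σp_P2ᵢ² = 0.0909² + 0.1939² + 0.0545² + 0.2000² + 0.2364² + 0.2242² = 0.008263 + 0.037597 + 0.002970 + 0.040000 + 0.055885 + 0.050266 = 0.194981
B_P2 = 1 / 0.194981 = 5.1287
Σp_P3ᵢ² = 0.1913² + 0.0087² + 0.1826² + 0.0087² + 0.0261² + 0.5826² = 0.036596 + 0.000076 + 0.033343 + 0.000076 + 0.000681 + 0.339423 = 0.410195
B_P3 = 1 / 0.410195 = 2.4379
Ranking by B (broadest → narrowest): population P2 (5.13) > population P1 (4.91) > population P4 (3.60) > population P3 (2.44)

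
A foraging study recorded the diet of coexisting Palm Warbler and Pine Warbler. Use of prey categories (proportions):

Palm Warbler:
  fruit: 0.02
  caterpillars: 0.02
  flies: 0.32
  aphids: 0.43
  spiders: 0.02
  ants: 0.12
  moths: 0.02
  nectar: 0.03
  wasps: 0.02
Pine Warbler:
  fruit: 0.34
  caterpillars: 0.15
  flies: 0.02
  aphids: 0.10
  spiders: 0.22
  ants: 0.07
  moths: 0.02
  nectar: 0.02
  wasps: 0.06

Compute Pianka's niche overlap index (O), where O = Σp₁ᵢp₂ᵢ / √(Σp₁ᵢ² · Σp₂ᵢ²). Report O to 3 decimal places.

Σ p₁ᵢp₂ᵢ = 0.0068 + 0.0030 + 0.0064 + 0.0430 + 0.0044 + 0.0084 + 0.0004 + 0.0006 + 0.0012 = 0.0742
Σp_1ᵢ² = 0.02² + 0.02² + 0.32² + 0.43² + 0.02² + 0.12² + 0.02² + 0.03² + 0.02² = 0.0004 + 0.0004 + 0.1024 + 0.1849 + 0.0004 + 0.0144 + 0.0004 + 0.0009 + 0.0004 = 0.3046
Σp_2ᵢ² = 0.34² + 0.15² + 0.02² + 0.10² + 0.22² + 0.07² + 0.02² + 0.02² + 0.06² = 0.1156 + 0.0225 + 0.0004 + 0.0100 + 0.0484 + 0.0049 + 0.0004 + 0.0004 + 0.0036 = 0.2062
O = 0.0742 / √(0.3046 × 0.2062) = 0.0742 / 0.250616 = 0.29607

0.296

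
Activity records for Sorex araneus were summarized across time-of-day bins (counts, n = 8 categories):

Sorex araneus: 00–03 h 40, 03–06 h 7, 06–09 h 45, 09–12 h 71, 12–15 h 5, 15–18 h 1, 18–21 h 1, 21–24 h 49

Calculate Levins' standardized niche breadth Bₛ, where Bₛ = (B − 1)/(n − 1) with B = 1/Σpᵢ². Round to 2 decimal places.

Proportions for Sorex araneus (n=219): 40/219=0.1826, 7/219=0.0320, 45/219=0.2055, 71/219=0.3242, 5/219=0.0228, 1/219=0.0046, 1/219=0.0046, 49/219=0.2237
Σpᵢ² = 0.1826² + 0.0320² + 0.2055² + 0.3242² + 0.0228² + 0.0046² + 0.0046² + 0.2237² = 0.033343 + 0.001024 + 0.042230 + 0.105106 + 0.000520 + 0.000021 + 0.000021 + 0.050042 = 0.232307
B = 1 / 0.232307 = 4.3046
Bₛ = (B − 1)/(n − 1) = (4.3046 − 1)/(8 − 1) = 3.3046/7 = 0.4721

0.47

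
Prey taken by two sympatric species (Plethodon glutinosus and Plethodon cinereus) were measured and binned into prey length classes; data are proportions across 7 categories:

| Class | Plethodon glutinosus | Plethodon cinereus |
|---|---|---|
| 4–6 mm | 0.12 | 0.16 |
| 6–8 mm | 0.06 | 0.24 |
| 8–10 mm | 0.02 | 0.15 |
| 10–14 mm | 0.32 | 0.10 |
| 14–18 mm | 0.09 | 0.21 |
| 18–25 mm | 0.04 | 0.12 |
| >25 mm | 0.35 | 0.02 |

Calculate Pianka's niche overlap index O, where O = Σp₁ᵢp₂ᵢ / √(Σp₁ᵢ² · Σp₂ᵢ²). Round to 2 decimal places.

Σ p₁ᵢp₂ᵢ = 0.0192 + 0.0144 + 0.0030 + 0.0320 + 0.0189 + 0.0048 + 0.0070 = 0.0993
Σp_1ᵢ² = 0.12² + 0.06² + 0.02² + 0.32² + 0.09² + 0.04² + 0.35² = 0.0144 + 0.0036 + 0.0004 + 0.1024 + 0.0081 + 0.0016 + 0.1225 = 0.2530
Σp_2ᵢ² = 0.16² + 0.24² + 0.15² + 0.10² + 0.21² + 0.12² + 0.02² = 0.0256 + 0.0576 + 0.0225 + 0.0100 + 0.0441 + 0.0144 + 0.0004 = 0.1746
O = 0.0993 / √(0.2530 × 0.1746) = 0.0993 / 0.21018 = 0.4725

0.47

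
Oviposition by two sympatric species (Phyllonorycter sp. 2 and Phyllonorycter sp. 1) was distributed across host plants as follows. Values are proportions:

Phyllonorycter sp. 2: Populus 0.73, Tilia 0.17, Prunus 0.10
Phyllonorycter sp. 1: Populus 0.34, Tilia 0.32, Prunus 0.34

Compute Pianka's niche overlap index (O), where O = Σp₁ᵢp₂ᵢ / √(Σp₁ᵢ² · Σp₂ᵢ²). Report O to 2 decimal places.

0.77

Σ p₁ᵢp₂ᵢ = 0.2482 + 0.0544 + 0.0340 = 0.3366
Σp_1ᵢ² = 0.73² + 0.17² + 0.10² = 0.5329 + 0.0289 + 0.0100 = 0.5718
Σp_2ᵢ² = 0.34² + 0.32² + 0.34² = 0.1156 + 0.1024 + 0.1156 = 0.3336
O = 0.3366 / √(0.5718 × 0.3336) = 0.3366 / 0.43675 = 0.7707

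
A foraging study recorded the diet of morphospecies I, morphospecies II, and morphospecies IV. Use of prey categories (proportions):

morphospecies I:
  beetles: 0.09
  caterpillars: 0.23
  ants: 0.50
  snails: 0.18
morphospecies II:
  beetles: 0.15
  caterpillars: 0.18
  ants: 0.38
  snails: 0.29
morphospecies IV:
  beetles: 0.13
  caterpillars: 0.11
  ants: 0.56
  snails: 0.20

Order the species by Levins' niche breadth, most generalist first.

Σp_Iᵢ² = 0.09² + 0.23² + 0.50² + 0.18² = 0.0081 + 0.0529 + 0.2500 + 0.0324 = 0.3434
B_I = 1 / 0.3434 = 2.9121
Σp_IIᵢ² = 0.15² + 0.18² + 0.38² + 0.29² = 0.0225 + 0.0324 + 0.1444 + 0.0841 = 0.2834
B_II = 1 / 0.2834 = 3.5286
Σp_IVᵢ² = 0.13² + 0.11² + 0.56² + 0.20² = 0.0169 + 0.0121 + 0.3136 + 0.0400 = 0.3826
B_IV = 1 / 0.3826 = 2.6137
Ranking by B (broadest → narrowest): morphospecies II (3.53) > morphospecies I (2.91) > morphospecies IV (2.61)

morphospecies II > morphospecies I > morphospecies IV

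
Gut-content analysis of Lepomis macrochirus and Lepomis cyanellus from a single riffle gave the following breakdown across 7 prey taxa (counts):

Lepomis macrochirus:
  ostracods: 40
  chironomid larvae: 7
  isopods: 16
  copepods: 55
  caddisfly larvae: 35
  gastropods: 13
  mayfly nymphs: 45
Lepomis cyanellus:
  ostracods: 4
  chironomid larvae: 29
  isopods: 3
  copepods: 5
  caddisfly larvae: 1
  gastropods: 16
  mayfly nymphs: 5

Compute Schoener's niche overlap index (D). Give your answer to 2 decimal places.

0.38

Proportions for Lepomis macrochirus (n=211): 40/211=0.1896, 7/211=0.0332, 16/211=0.0758, 55/211=0.2607, 35/211=0.1659, 13/211=0.0616, 45/211=0.2133
Proportions for Lepomis cyanellus (n=63): 4/63=0.0635, 29/63=0.4603, 3/63=0.0476, 5/63=0.0794, 1/63=0.0159, 16/63=0.2540, 5/63=0.0794
Σ|p₁ᵢ − p₂ᵢ| = 0.1261 + 0.4271 + 0.0282 + 0.1813 + 0.1500 + 0.1924 + 0.1339 = 1.2390
D = 1 − ½ × 1.2390 = 1 − 0.61950 = 0.38050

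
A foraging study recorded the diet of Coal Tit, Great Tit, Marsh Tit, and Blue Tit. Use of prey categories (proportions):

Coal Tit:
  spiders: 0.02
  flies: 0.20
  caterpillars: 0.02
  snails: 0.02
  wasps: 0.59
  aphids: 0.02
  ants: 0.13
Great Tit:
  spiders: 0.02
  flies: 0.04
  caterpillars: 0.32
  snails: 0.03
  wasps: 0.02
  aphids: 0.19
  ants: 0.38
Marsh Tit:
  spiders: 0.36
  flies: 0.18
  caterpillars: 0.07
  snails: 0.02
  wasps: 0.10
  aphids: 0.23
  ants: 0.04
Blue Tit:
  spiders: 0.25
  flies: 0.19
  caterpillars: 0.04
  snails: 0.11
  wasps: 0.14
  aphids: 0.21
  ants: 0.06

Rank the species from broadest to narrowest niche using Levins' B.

Blue Tit > Marsh Tit > Great Tit > Coal Tit

Σp_Coalᵢ² = 0.02² + 0.20² + 0.02² + 0.02² + 0.59² + 0.02² + 0.13² = 0.0004 + 0.0400 + 0.0004 + 0.0004 + 0.3481 + 0.0004 + 0.0169 = 0.4066
B_Coal = 1 / 0.4066 = 2.4594
Σp_Greaᵢ² = 0.02² + 0.04² + 0.32² + 0.03² + 0.02² + 0.19² + 0.38² = 0.0004 + 0.0016 + 0.1024 + 0.0009 + 0.0004 + 0.0361 + 0.1444 = 0.2862
B_Grea = 1 / 0.2862 = 3.4941
Σp_Marsᵢ² = 0.36² + 0.18² + 0.07² + 0.02² + 0.10² + 0.23² + 0.04² = 0.1296 + 0.0324 + 0.0049 + 0.0004 + 0.0100 + 0.0529 + 0.0016 = 0.2318
B_Mars = 1 / 0.2318 = 4.3141
Σp_Blueᵢ² = 0.25² + 0.19² + 0.04² + 0.11² + 0.14² + 0.21² + 0.06² = 0.0625 + 0.0361 + 0.0016 + 0.0121 + 0.0196 + 0.0441 + 0.0036 = 0.1796
B_Blue = 1 / 0.1796 = 5.5679
Ranking by B (broadest → narrowest): Blue Tit (5.57) > Marsh Tit (4.31) > Great Tit (3.49) > Coal Tit (2.46)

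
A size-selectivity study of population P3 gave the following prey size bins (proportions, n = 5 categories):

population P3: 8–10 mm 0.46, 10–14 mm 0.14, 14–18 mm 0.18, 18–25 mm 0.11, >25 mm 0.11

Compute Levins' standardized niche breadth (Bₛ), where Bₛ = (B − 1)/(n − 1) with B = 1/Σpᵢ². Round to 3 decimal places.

Σpᵢ² = 0.46² + 0.14² + 0.18² + 0.11² + 0.11² = 0.2116 + 0.0196 + 0.0324 + 0.0121 + 0.0121 = 0.2878
B = 1 / 0.2878 = 3.47464
Bₛ = (B − 1)/(n − 1) = (3.47464 − 1)/(5 − 1) = 2.47464/4 = 0.61866

0.619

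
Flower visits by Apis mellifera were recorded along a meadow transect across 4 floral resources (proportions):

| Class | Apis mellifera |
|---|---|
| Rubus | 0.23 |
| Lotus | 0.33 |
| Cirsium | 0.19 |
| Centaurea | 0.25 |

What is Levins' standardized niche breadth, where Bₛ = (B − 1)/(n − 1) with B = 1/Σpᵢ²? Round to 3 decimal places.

0.947

Σpᵢ² = 0.23² + 0.33² + 0.19² + 0.25² = 0.0529 + 0.1089 + 0.0361 + 0.0625 = 0.2604
B = 1 / 0.2604 = 3.84025
Bₛ = (B − 1)/(n − 1) = (3.84025 − 1)/(4 − 1) = 2.84025/3 = 0.94675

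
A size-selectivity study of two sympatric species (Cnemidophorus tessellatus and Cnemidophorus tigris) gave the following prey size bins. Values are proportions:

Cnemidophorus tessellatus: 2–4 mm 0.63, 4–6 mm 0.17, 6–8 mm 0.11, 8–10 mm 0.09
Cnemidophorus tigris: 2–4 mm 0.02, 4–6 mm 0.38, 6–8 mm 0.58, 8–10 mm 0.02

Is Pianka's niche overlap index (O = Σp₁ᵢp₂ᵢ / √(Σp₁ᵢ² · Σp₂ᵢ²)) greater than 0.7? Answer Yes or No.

No

Σ p₁ᵢp₂ᵢ = 0.0126 + 0.0646 + 0.0638 + 0.0018 = 0.1428
Σp_1ᵢ² = 0.63² + 0.17² + 0.11² + 0.09² = 0.3969 + 0.0289 + 0.0121 + 0.0081 = 0.4460
Σp_2ᵢ² = 0.02² + 0.38² + 0.58² + 0.02² = 0.0004 + 0.1444 + 0.3364 + 0.0004 = 0.4816
O = 0.1428 / √(0.4460 × 0.4816) = 0.1428 / 0.46346 = 0.3081
O = 0.3081 < 0.7 → No.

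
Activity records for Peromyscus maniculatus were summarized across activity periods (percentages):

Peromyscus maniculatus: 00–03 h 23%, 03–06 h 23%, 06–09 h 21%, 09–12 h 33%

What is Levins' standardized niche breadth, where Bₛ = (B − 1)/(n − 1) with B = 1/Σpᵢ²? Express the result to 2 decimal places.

Convert percentages to proportions (divide by 100).
Σpᵢ² = 0.23² + 0.23² + 0.21² + 0.33² = 0.0529 + 0.0529 + 0.0441 + 0.1089 = 0.2588
B = 1 / 0.2588 = 3.8640
Bₛ = (B − 1)/(n − 1) = (3.8640 − 1)/(4 − 1) = 2.8640/3 = 0.9547

0.95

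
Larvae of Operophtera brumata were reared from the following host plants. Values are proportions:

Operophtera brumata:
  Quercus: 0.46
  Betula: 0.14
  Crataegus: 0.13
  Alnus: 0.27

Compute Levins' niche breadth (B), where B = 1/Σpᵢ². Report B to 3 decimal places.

3.115

Σpᵢ² = 0.46² + 0.14² + 0.13² + 0.27² = 0.2116 + 0.0196 + 0.0169 + 0.0729 = 0.3210
B = 1 / 0.3210 = 3.11526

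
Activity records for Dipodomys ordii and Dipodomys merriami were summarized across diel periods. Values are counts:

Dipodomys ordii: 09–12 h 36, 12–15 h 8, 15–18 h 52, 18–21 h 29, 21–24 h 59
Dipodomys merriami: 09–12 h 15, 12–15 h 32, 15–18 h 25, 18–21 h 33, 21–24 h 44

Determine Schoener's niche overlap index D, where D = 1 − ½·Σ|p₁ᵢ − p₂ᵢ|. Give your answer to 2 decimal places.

Proportions for Dipodomys ordii (n=184): 36/184=0.1957, 8/184=0.0435, 52/184=0.2826, 29/184=0.1576, 59/184=0.3207
Proportions for Dipodomys merriami (n=149): 15/149=0.1007, 32/149=0.2148, 25/149=0.1678, 33/149=0.2215, 44/149=0.2953
Σ|p₁ᵢ − p₂ᵢ| = 0.0950 + 0.1713 + 0.1148 + 0.0639 + 0.0254 = 0.4704
D = 1 − ½ × 0.4704 = 1 − 0.23520 = 0.76480

0.76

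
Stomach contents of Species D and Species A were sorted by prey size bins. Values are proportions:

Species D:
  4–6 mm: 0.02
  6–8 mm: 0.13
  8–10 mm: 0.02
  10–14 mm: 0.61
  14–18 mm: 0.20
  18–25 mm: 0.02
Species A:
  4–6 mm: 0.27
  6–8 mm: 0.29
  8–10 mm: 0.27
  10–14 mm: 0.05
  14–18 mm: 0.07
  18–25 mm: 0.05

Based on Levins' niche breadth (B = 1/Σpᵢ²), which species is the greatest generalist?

Σp_Dᵢ² = 0.02² + 0.13² + 0.02² + 0.61² + 0.20² + 0.02² = 0.0004 + 0.0169 + 0.0004 + 0.3721 + 0.0400 + 0.0004 = 0.4302
B_D = 1 / 0.4302 = 2.3245
Σp_Aᵢ² = 0.27² + 0.29² + 0.27² + 0.05² + 0.07² + 0.05² = 0.0729 + 0.0841 + 0.0729 + 0.0025 + 0.0049 + 0.0025 = 0.2398
B_A = 1 / 0.2398 = 4.1701
Highest B → broadest niche (most generalist): Species A (B = 4.17).

Species A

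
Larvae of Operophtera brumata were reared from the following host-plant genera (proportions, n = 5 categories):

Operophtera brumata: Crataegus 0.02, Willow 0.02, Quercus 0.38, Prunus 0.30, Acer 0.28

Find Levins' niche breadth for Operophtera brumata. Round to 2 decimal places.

Σpᵢ² = 0.02² + 0.02² + 0.38² + 0.30² + 0.28² = 0.0004 + 0.0004 + 0.1444 + 0.0900 + 0.0784 = 0.3136
B = 1 / 0.3136 = 3.1888

3.19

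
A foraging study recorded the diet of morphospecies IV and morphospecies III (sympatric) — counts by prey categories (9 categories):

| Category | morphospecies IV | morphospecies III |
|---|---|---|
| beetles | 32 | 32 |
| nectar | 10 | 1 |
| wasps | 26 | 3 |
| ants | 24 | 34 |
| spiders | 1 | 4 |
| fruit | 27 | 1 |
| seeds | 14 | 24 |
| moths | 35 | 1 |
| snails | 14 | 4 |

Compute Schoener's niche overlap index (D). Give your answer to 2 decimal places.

0.48

Proportions for morphospecies IV (n=183): 32/183=0.1749, 10/183=0.0546, 26/183=0.1421, 24/183=0.1311, 1/183=0.0055, 27/183=0.1475, 14/183=0.0765, 35/183=0.1913, 14/183=0.0765
Proportions for morphospecies III (n=104): 32/104=0.3077, 1/104=0.0096, 3/104=0.0288, 34/104=0.3269, 4/104=0.0385, 1/104=0.0096, 24/104=0.2308, 1/104=0.0096, 4/104=0.0385
Σ|p₁ᵢ − p₂ᵢ| = 0.1328 + 0.0450 + 0.1133 + 0.1958 + 0.0330 + 0.1379 + 0.1543 + 0.1817 + 0.0380 = 1.0318
D = 1 − ½ × 1.0318 = 1 − 0.51590 = 0.48410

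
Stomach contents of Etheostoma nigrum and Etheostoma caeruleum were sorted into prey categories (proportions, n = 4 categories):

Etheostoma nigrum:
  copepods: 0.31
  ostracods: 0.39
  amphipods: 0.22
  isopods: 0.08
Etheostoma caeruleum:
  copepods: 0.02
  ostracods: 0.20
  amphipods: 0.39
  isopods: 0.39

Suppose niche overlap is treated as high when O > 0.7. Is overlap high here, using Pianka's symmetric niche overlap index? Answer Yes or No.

No

Σ p₁ᵢp₂ᵢ = 0.0062 + 0.0780 + 0.0858 + 0.0312 = 0.2012
Σp_1ᵢ² = 0.31² + 0.39² + 0.22² + 0.08² = 0.0961 + 0.1521 + 0.0484 + 0.0064 = 0.3030
Σp_2ᵢ² = 0.02² + 0.20² + 0.39² + 0.39² = 0.0004 + 0.0400 + 0.1521 + 0.1521 = 0.3446
O = 0.2012 / √(0.3030 × 0.3446) = 0.2012 / 0.32313 = 0.6227
O = 0.6227 < 0.7 → No.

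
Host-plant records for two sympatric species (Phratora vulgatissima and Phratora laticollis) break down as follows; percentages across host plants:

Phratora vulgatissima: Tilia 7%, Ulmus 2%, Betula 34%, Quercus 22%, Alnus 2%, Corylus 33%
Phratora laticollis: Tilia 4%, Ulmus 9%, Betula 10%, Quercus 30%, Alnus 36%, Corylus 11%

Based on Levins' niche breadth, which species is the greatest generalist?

Convert percentages to proportions (divide by 100).
Σp_vulgᵢ² = 0.07² + 0.02² + 0.34² + 0.22² + 0.02² + 0.33² = 0.0049 + 0.0004 + 0.1156 + 0.0484 + 0.0004 + 0.1089 = 0.2786
B_vulg = 1 / 0.2786 = 3.5894
Σp_latiᵢ² = 0.04² + 0.09² + 0.10² + 0.30² + 0.36² + 0.11² = 0.0016 + 0.0081 + 0.0100 + 0.0900 + 0.1296 + 0.0121 = 0.2514
B_lati = 1 / 0.2514 = 3.9777
Highest B → broadest niche (most generalist): Phratora laticollis (B = 3.98).

Phratora laticollis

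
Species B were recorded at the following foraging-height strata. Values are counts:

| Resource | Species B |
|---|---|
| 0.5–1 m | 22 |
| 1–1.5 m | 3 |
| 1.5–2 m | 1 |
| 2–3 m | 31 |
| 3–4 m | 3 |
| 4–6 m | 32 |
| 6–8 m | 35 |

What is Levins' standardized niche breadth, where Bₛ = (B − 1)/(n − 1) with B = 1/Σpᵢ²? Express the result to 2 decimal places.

Proportions for Species B (n=127): 22/127=0.1732, 3/127=0.0236, 1/127=0.0079, 31/127=0.2441, 3/127=0.0236, 32/127=0.2520, 35/127=0.2756
Σpᵢ² = 0.1732² + 0.0236² + 0.0079² + 0.2441² + 0.0236² + 0.2520² + 0.2756² = 0.029998 + 0.000557 + 0.000062 + 0.059585 + 0.000557 + 0.063504 + 0.075955 = 0.230218
B = 1 / 0.230218 = 4.3437
Bₛ = (B − 1)/(n − 1) = (4.3437 − 1)/(7 − 1) = 3.3437/6 = 0.5573

0.56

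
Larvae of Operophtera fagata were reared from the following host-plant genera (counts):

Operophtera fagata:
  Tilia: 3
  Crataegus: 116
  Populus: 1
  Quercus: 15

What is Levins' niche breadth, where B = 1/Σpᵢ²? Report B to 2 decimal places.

Proportions for Operophtera fagata (n=135): 3/135=0.0222, 116/135=0.8593, 1/135=0.0074, 15/135=0.1111
Σpᵢ² = 0.0222² + 0.8593² + 0.0074² + 0.1111² = 0.000493 + 0.738396 + 0.000055 + 0.012343 = 0.751287
B = 1 / 0.751287 = 1.3310

1.33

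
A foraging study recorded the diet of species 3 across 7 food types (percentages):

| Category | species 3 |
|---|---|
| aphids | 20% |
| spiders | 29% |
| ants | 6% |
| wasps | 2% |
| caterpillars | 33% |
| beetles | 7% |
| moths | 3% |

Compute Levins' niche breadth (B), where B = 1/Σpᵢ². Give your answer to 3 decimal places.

Convert percentages to proportions (divide by 100).
Σpᵢ² = 0.20² + 0.29² + 0.06² + 0.02² + 0.33² + 0.07² + 0.03² = 0.0400 + 0.0841 + 0.0036 + 0.0004 + 0.1089 + 0.0049 + 0.0009 = 0.2428
B = 1 / 0.2428 = 4.11862

4.119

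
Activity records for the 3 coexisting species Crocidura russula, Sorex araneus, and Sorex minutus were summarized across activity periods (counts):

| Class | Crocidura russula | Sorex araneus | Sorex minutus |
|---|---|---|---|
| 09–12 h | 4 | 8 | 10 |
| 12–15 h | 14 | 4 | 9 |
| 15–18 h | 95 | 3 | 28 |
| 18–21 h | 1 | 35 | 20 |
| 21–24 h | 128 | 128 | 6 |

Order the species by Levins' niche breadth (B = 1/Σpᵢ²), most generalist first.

Proportions for Crocidura russula (n=242): 4/242=0.0165, 14/242=0.0579, 95/242=0.3926, 1/242=0.0041, 128/242=0.5289
Proportions for Sorex araneus (n=178): 8/178=0.0449, 4/178=0.0225, 3/178=0.0169, 35/178=0.1966, 128/178=0.7191
Proportions for Sorex minutus (n=73): 10/73=0.1370, 9/73=0.1233, 28/73=0.3836, 20/73=0.2740, 6/73=0.0822
Σp_russᵢ² = 0.0165² + 0.0579² + 0.3926² + 0.0041² + 0.5289² = 0.000272 + 0.003352 + 0.154135 + 0.000017 + 0.279735 = 0.437511
B_russ = 1 / 0.437511 = 2.2857
Σp_aranᵢ² = 0.0449² + 0.0225² + 0.0169² + 0.1966² + 0.7191² = 0.002016 + 0.000506 + 0.000286 + 0.038652 + 0.517105 = 0.558565
B_aran = 1 / 0.558565 = 1.7903
Σp_minuᵢ² = 0.1370² + 0.1233² + 0.3836² + 0.2740² + 0.0822² = 0.018769 + 0.015203 + 0.147149 + 0.075076 + 0.006757 = 0.262954
B_minu = 1 / 0.262954 = 3.8029
Ranking by B (broadest → narrowest): Sorex minutus (3.80) > Crocidura russula (2.29) > Sorex araneus (1.79)

Sorex minutus > Crocidura russula > Sorex araneus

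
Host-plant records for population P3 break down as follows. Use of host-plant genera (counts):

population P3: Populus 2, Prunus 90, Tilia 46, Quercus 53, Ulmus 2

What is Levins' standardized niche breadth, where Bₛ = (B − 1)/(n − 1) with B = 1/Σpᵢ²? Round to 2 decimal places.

Proportions for population P3 (n=193): 2/193=0.0104, 90/193=0.4663, 46/193=0.2383, 53/193=0.2746, 2/193=0.0104
Σpᵢ² = 0.0104² + 0.4663² + 0.2383² + 0.2746² + 0.0104² = 0.000108 + 0.217436 + 0.056787 + 0.075405 + 0.000108 = 0.349844
B = 1 / 0.349844 = 2.8584
Bₛ = (B − 1)/(n − 1) = (2.8584 − 1)/(5 − 1) = 1.8584/4 = 0.4646

0.46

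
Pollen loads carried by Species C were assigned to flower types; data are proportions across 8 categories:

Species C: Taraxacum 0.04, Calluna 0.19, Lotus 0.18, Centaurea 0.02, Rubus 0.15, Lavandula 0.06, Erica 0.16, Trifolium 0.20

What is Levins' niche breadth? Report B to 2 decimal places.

Σpᵢ² = 0.04² + 0.19² + 0.18² + 0.02² + 0.15² + 0.06² + 0.16² + 0.20² = 0.0016 + 0.0361 + 0.0324 + 0.0004 + 0.0225 + 0.0036 + 0.0256 + 0.0400 = 0.1622
B = 1 / 0.1622 = 6.1652

6.17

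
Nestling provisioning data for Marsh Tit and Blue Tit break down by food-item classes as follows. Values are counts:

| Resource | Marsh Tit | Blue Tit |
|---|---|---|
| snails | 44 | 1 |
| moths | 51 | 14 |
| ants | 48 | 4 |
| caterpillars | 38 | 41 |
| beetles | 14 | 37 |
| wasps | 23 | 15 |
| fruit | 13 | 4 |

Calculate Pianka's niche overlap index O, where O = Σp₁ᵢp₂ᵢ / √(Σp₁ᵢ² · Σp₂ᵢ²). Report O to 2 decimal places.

0.60

Proportions for Marsh Tit (n=231): 44/231=0.1905, 51/231=0.2208, 48/231=0.2078, 38/231=0.1645, 14/231=0.0606, 23/231=0.0996, 13/231=0.0563
Proportions for Blue Tit (n=116): 1/116=0.0086, 14/116=0.1207, 4/116=0.0345, 41/116=0.3534, 37/116=0.3190, 15/116=0.1293, 4/116=0.0345
Σ p₁ᵢp₂ᵢ = 0.001638 + 0.026651 + 0.007169 + 0.058134 + 0.019331 + 0.012878 + 0.001942 = 0.127743
Σp_1ᵢ² = 0.1905² + 0.2208² + 0.2078² + 0.1645² + 0.0606² + 0.0996² + 0.0563² = 0.036290 + 0.048753 + 0.043181 + 0.027060 + 0.003672 + 0.009920 + 0.003170 = 0.172046
Σp_2ᵢ² = 0.0086² + 0.1207² + 0.0345² + 0.3534² + 0.3190² + 0.1293² + 0.0345² = 0.000074 + 0.014568 + 0.001190 + 0.124892 + 0.101761 + 0.016718 + 0.001190 = 0.260393
O = 0.127743 / √(0.172046 × 0.260393) = 0.127743 / 0.2116591 = 0.6035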